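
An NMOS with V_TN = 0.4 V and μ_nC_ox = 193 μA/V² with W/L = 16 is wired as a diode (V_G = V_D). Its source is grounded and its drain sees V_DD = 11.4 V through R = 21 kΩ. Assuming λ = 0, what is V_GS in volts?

With gate tied to drain, V_GS = V_DS ≥ V_GS − V_TN, so the device is in saturation.
k_n = μ_nC_ox · (W/L) = 3.088 mA/V².
KCL at the drain: ½ k_n (V_GS − V_TN)² = (V_DD − V_GS)/R.
Let x = V_GS − 0.4. Then 32.4 x² + x − 11 = 0, giving x = 0.567 V (positive root), so V_GS = 0.967 V.
I_D = (V_DD − V_GS)/R = (11.4 − 0.967) / 21 = 0.497 mA.

V_GS = 0.967 V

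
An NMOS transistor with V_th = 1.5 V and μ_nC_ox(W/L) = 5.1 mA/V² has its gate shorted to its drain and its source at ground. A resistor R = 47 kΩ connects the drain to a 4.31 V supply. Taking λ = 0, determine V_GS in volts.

With gate tied to drain, V_GS = V_DS ≥ V_GS − V_th, so the device is in saturation.
KCL at the drain: ½ k_n (V_GS − V_th)² = (V_DD − V_GS)/R.
Let x = V_GS − 1.5. Then 120 x² + x − 2.81 = 0, giving x = 0.149 V (positive root), so V_GS = 1.65 V.
I_D = (V_DD − V_GS)/R = (4.31 − 1.65) / 47 = 0.0566 mA.

V_GS = 1.65 V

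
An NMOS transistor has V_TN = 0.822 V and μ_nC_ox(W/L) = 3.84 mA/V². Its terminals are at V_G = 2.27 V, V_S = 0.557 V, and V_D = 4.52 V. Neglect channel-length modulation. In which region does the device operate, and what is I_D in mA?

V_GS = V_G − V_S = 2.27 − 0.557 = 1.71 V; V_DS = V_D − V_S = 4.52 − 0.557 = 3.96 V.
V_ov = V_GS − V_TN = 1.71 − 0.822 = 0.891 V.
Since V_DS = 3.96 V ≥ V_ov = 0.891 V, the device is in saturation.
I_D = ½ k_n V_ov² = 0.5 × 3.84 × 0.891² = 1.52 mA.

Saturation; I_D = 1.52 mA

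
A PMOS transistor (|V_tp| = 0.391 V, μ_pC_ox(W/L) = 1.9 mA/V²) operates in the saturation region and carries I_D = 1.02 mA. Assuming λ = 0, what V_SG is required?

V_SG = 1.43 V

In saturation I_D = ½ k_p (V_SG − |V_tp|)², so V_SG − |V_tp| = √(2 I_D / k_p) = √(2 × 1.02 / 1.9) = 1.04 V.
V_SG = 0.391 + 1.04 = 1.43 V.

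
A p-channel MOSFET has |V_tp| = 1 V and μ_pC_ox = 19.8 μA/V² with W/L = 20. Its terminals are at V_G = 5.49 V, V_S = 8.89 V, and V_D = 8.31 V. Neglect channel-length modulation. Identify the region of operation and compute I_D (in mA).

V_SG = V_S − V_G = 8.89 − 5.49 = 3.4 V; V_SD = V_S − V_D = 8.89 − 8.31 = 0.58 V.
k_p = μ_pC_ox · (W/L) = 0.396 mA/V².
V_ov = V_SG − |V_tp| = 3.4 − 1 = 2.4 V.
Since V_SD = 0.58 V < V_ov = 2.4 V, the device is in the triode region.
I_D = k_p [V_ov · V_SD − ½ V_SD²] = 0.396 × [2.4 × 0.58 − 0.5 × 0.58²] = 0.485 mA.

Triode; I_D = 0.485 mA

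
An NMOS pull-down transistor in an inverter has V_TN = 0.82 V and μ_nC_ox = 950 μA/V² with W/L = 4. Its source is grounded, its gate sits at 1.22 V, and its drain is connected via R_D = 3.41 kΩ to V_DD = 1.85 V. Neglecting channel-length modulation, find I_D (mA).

I_D = 0.304 mA

V_GS = V_G = 1.22 V, so V_ov = 1.22 − 0.82 = 0.4 V.
k_n = μ_nC_ox · (W/L) = 3.8 mA/V².
Assume saturation: I_D = ½ k_n V_ov² = 0.5 × 3.8 × 0.4² = 0.304 mA, giving V_DS = V_DD − I_D R_D = 1.85 − 0.304 × 3.41 = 0.813 V.
V_DS = 0.813 V ≥ V_ov = 0.4 V, confirming saturation.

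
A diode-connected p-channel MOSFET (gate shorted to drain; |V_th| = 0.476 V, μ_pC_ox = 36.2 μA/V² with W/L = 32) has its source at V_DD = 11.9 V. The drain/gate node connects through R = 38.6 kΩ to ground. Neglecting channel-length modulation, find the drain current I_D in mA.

I_D = 0.278 mA

With gate tied to drain, V_SG = V_SD ≥ V_SG − |V_th|, so the device is in saturation.
k_p = μ_pC_ox · (W/L) = 1.158 mA/V².
KCL at the drain: ½ k_p (V_SG − |V_th|)² = (V_DD − V_SG)/R.
Let x = V_SG − 0.476. Then 22.4 x² + x − 11.42 = 0, giving x = 0.693 V (positive root), so V_SG = 1.17 V.
I_D = (V_DD − V_SG)/R = (11.9 − 1.17) / 38.6 = 0.278 mA.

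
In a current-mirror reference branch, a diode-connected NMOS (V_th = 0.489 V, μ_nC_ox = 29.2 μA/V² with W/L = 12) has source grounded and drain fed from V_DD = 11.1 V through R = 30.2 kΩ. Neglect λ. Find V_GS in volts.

V_GS = 1.81 V

With gate tied to drain, V_GS = V_DS ≥ V_GS − V_th, so the device is in saturation.
k_n = μ_nC_ox · (W/L) = 0.3504 mA/V².
KCL at the drain: ½ k_n (V_GS − V_th)² = (V_DD − V_GS)/R.
Let x = V_GS − 0.489. Then 5.29 x² + x − 10.61 = 0, giving x = 1.32 V (positive root), so V_GS = 1.81 V.
I_D = (V_DD − V_GS)/R = (11.1 − 1.81) / 30.2 = 0.307 mA.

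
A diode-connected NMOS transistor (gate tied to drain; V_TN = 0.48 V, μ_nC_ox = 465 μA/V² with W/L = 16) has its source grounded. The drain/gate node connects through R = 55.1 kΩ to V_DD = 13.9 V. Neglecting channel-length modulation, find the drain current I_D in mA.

With gate tied to drain, V_GS = V_DS ≥ V_GS − V_TN, so the device is in saturation.
k_n = μ_nC_ox · (W/L) = 7.44 mA/V².
KCL at the drain: ½ k_n (V_GS − V_TN)² = (V_DD − V_GS)/R.
Let x = V_GS − 0.48. Then 205 x² + x − 13.42 = 0, giving x = 0.253 V (positive root), so V_GS = 0.733 V.
I_D = (V_DD − V_GS)/R = (13.9 − 0.733) / 55.1 = 0.239 mA.

I_D = 0.239 mA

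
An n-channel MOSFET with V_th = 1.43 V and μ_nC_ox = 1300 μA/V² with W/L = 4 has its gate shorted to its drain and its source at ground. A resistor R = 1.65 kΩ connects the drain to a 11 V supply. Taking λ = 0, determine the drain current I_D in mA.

With gate tied to drain, V_GS = V_DS ≥ V_GS − V_th, so the device is in saturation.
k_n = μ_nC_ox · (W/L) = 5.2 mA/V².
KCL at the drain: ½ k_n (V_GS − V_th)² = (V_DD − V_GS)/R.
Let x = V_GS − 1.43. Then 4.29 x² + x − 9.57 = 0, giving x = 1.38 V (positive root), so V_GS = 2.81 V.
I_D = (V_DD − V_GS)/R = (11 − 2.81) / 1.65 = 4.96 mA.

I_D = 4.96 mA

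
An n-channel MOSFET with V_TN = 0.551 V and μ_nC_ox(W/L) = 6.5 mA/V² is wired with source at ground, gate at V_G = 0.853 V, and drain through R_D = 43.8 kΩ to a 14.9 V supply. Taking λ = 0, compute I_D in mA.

I_D = 0.296 mA

V_GS = V_G = 0.853 V, so V_ov = 0.853 − 0.551 = 0.302 V.
Assume saturation: I_D = ½ k_n V_ov² = 0.5 × 6.5 × 0.302² = 0.296 mA, giving V_DS = V_DD − I_D R_D = 14.9 − 0.296 × 43.8 = 1.92 V.
V_DS = 1.92 V ≥ V_ov = 0.302 V, confirming saturation.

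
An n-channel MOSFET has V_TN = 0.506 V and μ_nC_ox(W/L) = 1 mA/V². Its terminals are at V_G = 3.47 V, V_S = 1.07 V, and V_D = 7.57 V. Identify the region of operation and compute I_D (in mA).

Saturation; I_D = 1.79 mA

V_GS = V_G − V_S = 3.47 − 1.07 = 2.4 V; V_DS = V_D − V_S = 7.57 − 1.07 = 6.5 V.
V_ov = V_GS − V_TN = 2.4 − 0.506 = 1.89 V.
Since V_DS = 6.5 V ≥ V_ov = 1.89 V, the device is in saturation.
I_D = ½ k_n V_ov² = 0.5 × 1 × 1.89² = 1.79 mA.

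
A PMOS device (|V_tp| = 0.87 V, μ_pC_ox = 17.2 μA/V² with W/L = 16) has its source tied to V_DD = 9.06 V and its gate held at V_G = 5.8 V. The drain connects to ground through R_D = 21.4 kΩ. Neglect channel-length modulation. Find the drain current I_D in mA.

I_D = 0.391 mA

V_SG = V_DD − V_G = 9.06 − 5.8 = 3.26 V, so V_ov = 3.26 − 0.87 = 2.39 V.
k_p = μ_pC_ox · (W/L) = 0.2752 mA/V².
Assume saturation: I_D = ½ k_p V_ov² = 0.5 × 0.2752 × 2.39² = 0.786 mA, giving V_SD = V_DD − I_D R_D = 9.06 − 0.786 × 21.4 = -7.76 V.
But -7.76 V < V_ov = 2.39 V, so the device is actually in triode.
In triode I_D = k_p[V_ov V_SD − ½ V_SD²] and I_D = (V_DD − V_SD)/R_D. Equating: 2.94 V_SD² − 15.08 V_SD + 9.06 = 0, giving V_SD = 0.695 V (the root below V_ov).
I_D = (9.06 − 0.695) / 21.4 = 0.391 mA.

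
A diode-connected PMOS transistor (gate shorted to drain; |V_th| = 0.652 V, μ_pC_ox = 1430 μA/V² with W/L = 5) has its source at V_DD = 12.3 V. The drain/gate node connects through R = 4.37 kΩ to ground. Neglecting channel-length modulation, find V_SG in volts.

With gate tied to drain, V_SG = V_SD ≥ V_SG − |V_th|, so the device is in saturation.
k_p = μ_pC_ox · (W/L) = 7.15 mA/V².
KCL at the drain: ½ k_p (V_SG − |V_th|)² = (V_DD − V_SG)/R.
Let x = V_SG − 0.652. Then 15.6 x² + x − 11.65 = 0, giving x = 0.832 V (positive root), so V_SG = 1.48 V.
I_D = (V_DD − V_SG)/R = (12.3 − 1.48) / 4.37 = 2.48 mA.

V_SG = 1.48 V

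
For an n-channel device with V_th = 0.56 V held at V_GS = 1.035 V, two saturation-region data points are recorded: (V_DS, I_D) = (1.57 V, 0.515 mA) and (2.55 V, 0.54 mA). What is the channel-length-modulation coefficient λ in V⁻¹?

λ = 0.0537 V⁻¹

With V_GS fixed, I_D ∝ (1 + λ V_DS) in saturation, so I_D2/I_D1 = (1 + λ V_DS2)/(1 + λ V_DS1).
0.54/0.515 = 1.049 = (1 + 2.55 λ)/(1 + 1.57 λ).
Solving: λ (I_D1 V_DS2 − I_D2 V_DS1) = I_D2 − I_D1, so λ = (0.54 − 0.515) / (0.515 × 2.55 − 0.54 × 1.57) = 0.025 / 0.465 = 0.0537 V⁻¹.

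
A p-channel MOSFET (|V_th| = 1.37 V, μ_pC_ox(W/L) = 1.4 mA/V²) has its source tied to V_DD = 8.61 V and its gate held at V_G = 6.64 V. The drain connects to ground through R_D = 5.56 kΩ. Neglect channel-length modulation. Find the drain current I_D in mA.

I_D = 0.252 mA

V_SG = V_DD − V_G = 8.61 − 6.64 = 1.97 V, so V_ov = 1.97 − 1.37 = 0.6 V.
Assume saturation: I_D = ½ k_p V_ov² = 0.5 × 1.4 × 0.6² = 0.252 mA, giving V_SD = V_DD − I_D R_D = 8.61 − 0.252 × 5.56 = 7.21 V.
V_SD = 7.21 V ≥ V_ov = 0.6 V, confirming saturation.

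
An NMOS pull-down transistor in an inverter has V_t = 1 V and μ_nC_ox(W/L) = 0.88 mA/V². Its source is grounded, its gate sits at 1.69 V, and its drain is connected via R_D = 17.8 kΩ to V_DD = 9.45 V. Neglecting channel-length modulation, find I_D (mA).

I_D = 0.209 mA

V_GS = V_G = 1.69 V, so V_ov = 1.69 − 1 = 0.69 V.
Assume saturation: I_D = ½ k_n V_ov² = 0.5 × 0.88 × 0.69² = 0.209 mA, giving V_DS = V_DD − I_D R_D = 9.45 − 0.209 × 17.8 = 5.72 V.
V_DS = 5.72 V ≥ V_ov = 0.69 V, confirming saturation.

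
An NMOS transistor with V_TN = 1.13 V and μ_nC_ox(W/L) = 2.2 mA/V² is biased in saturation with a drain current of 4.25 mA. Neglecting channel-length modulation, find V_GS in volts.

In saturation I_D = ½ k_n (V_GS − V_TN)², so V_GS − V_TN = √(2 I_D / k_n) = √(2 × 4.25 / 2.2) = 1.97 V.
V_GS = 1.13 + 1.97 = 3.1 V.

V_GS = 3.10 V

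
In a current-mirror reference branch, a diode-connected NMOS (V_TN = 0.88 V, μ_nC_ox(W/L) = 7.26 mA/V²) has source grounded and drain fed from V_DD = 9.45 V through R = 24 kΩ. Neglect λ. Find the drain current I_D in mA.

I_D = 0.344 mA

With gate tied to drain, V_GS = V_DS ≥ V_GS − V_TN, so the device is in saturation.
KCL at the drain: ½ k_n (V_GS − V_TN)² = (V_DD − V_GS)/R.
Let x = V_GS − 0.88. Then 87.1 x² + x − 8.57 = 0, giving x = 0.308 V (positive root), so V_GS = 1.19 V.
I_D = (V_DD − V_GS)/R = (9.45 − 1.19) / 24 = 0.344 mA.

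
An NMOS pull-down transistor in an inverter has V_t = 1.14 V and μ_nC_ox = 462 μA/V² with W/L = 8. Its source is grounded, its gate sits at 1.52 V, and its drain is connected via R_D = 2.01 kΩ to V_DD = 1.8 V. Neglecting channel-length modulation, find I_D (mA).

I_D = 0.267 mA

V_GS = V_G = 1.52 V, so V_ov = 1.52 − 1.14 = 0.38 V.
k_n = μ_nC_ox · (W/L) = 3.696 mA/V².
Assume saturation: I_D = ½ k_n V_ov² = 0.5 × 3.696 × 0.38² = 0.267 mA, giving V_DS = V_DD − I_D R_D = 1.8 − 0.267 × 2.01 = 1.26 V.
V_DS = 1.26 V ≥ V_ov = 0.38 V, confirming saturation.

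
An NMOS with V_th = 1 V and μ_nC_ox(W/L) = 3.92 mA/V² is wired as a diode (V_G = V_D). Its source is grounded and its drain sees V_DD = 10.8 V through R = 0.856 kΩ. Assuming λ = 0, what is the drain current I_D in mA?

With gate tied to drain, V_GS = V_DS ≥ V_GS − V_th, so the device is in saturation.
KCL at the drain: ½ k_n (V_GS − V_th)² = (V_DD − V_GS)/R.
Let x = V_GS − 1. Then 1.68 x² + x − 9.8 = 0, giving x = 2.14 V (positive root), so V_GS = 3.14 V.
I_D = (V_DD − V_GS)/R = (10.8 − 3.14) / 0.856 = 8.95 mA.

I_D = 8.95 mA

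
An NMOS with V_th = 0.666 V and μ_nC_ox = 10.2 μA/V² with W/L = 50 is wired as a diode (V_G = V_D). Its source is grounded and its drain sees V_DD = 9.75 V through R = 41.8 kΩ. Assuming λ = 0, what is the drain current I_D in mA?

With gate tied to drain, V_GS = V_DS ≥ V_GS − V_th, so the device is in saturation.
k_n = μ_nC_ox · (W/L) = 0.51 mA/V².
KCL at the drain: ½ k_n (V_GS − V_th)² = (V_DD − V_GS)/R.
Let x = V_GS − 0.666. Then 10.7 x² + x − 9.084 = 0, giving x = 0.877 V (positive root), so V_GS = 1.54 V.
I_D = (V_DD − V_GS)/R = (9.75 − 1.54) / 41.8 = 0.196 mA.

I_D = 0.196 mA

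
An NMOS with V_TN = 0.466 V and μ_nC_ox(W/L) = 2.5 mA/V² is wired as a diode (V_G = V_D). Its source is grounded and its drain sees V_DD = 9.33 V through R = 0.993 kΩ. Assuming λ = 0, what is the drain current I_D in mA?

I_D = 6.61 mA

With gate tied to drain, V_GS = V_DS ≥ V_GS − V_TN, so the device is in saturation.
KCL at the drain: ½ k_n (V_GS − V_TN)² = (V_DD − V_GS)/R.
Let x = V_GS − 0.466. Then 1.24 x² + x − 8.864 = 0, giving x = 2.3 V (positive root), so V_GS = 2.77 V.
I_D = (V_DD − V_GS)/R = (9.33 − 2.77) / 0.993 = 6.61 mA.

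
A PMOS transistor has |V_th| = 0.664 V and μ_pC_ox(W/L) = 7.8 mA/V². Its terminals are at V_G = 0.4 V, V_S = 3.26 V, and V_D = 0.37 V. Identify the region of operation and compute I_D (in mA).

Saturation; I_D = 18.8 mA

V_SG = V_S − V_G = 3.26 − 0.4 = 2.86 V; V_SD = V_S − V_D = 3.26 − 0.37 = 2.89 V.
V_ov = V_SG − |V_th| = 2.86 − 0.664 = 2.2 V.
Since V_SD = 2.89 V ≥ V_ov = 2.2 V, the device is in saturation.
I_D = ½ k_p V_ov² = 0.5 × 7.8 × 2.2² = 18.8 mA.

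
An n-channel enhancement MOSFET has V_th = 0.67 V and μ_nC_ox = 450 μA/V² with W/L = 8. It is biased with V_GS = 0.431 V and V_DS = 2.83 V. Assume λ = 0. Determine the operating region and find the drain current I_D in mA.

V_GS = 0.431 V < V_th = 0.67 V, so the transistor is in cutoff.

Cutoff; I_D = 0 mA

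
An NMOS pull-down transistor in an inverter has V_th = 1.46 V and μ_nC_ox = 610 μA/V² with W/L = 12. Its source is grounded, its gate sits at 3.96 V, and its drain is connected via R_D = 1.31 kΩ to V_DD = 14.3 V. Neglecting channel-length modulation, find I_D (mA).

I_D = 10.4 mA

V_GS = V_G = 3.96 V, so V_ov = 3.96 − 1.46 = 2.5 V.
k_n = μ_nC_ox · (W/L) = 7.32 mA/V².
Assume saturation: I_D = ½ k_n V_ov² = 0.5 × 7.32 × 2.5² = 22.9 mA, giving V_DS = V_DD − I_D R_D = 14.3 − 22.9 × 1.31 = -15.7 V.
But -15.7 V < V_ov = 2.5 V, so the device is actually in triode.
In triode I_D = k_n[V_ov V_DS − ½ V_DS²] and I_D = (V_DD − V_DS)/R_D. Equating: 4.79 V_DS² − 24.97 V_DS + 14.3 = 0, giving V_DS = 0.655 V (the root below V_ov).
I_D = (14.3 − 0.655) / 1.31 = 10.4 mA.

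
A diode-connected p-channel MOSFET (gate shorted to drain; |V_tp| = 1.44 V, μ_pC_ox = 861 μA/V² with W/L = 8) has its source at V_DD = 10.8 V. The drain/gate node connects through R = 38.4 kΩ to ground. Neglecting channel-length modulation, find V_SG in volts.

V_SG = 1.70 V

With gate tied to drain, V_SG = V_SD ≥ V_SG − |V_tp|, so the device is in saturation.
k_p = μ_pC_ox · (W/L) = 6.888 mA/V².
KCL at the drain: ½ k_p (V_SG − |V_tp|)² = (V_DD − V_SG)/R.
Let x = V_SG − 1.44. Then 132 x² + x − 9.36 = 0, giving x = 0.262 V (positive root), so V_SG = 1.7 V.
I_D = (V_DD − V_SG)/R = (10.8 − 1.7) / 38.4 = 0.237 mA.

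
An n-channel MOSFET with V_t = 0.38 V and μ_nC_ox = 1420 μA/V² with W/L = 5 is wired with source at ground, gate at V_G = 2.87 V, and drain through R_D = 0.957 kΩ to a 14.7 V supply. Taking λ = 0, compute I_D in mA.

I_D = 14.3 mA

V_GS = V_G = 2.87 V, so V_ov = 2.87 − 0.38 = 2.49 V.
k_n = μ_nC_ox · (W/L) = 7.1 mA/V².
Assume saturation: I_D = ½ k_n V_ov² = 0.5 × 7.1 × 2.49² = 22 mA, giving V_DS = V_DD − I_D R_D = 14.7 − 22 × 0.957 = -6.36 V.
But -6.36 V < V_ov = 2.49 V, so the device is actually in triode.
In triode I_D = k_n[V_ov V_DS − ½ V_DS²] and I_D = (V_DD − V_DS)/R_D. Equating: 3.4 V_DS² − 17.92 V_DS + 14.7 = 0, giving V_DS = 1.02 V (the root below V_ov).
I_D = (14.7 − 1.02) / 0.957 = 14.3 mA.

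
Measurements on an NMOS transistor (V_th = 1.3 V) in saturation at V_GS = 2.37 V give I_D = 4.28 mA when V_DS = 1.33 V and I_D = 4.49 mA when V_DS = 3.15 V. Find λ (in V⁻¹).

λ = 0.0280 V⁻¹

With V_GS fixed, I_D ∝ (1 + λ V_DS) in saturation, so I_D2/I_D1 = (1 + λ V_DS2)/(1 + λ V_DS1).
4.49/4.28 = 1.049 = (1 + 3.15 λ)/(1 + 1.33 λ).
Solving: λ (I_D1 V_DS2 − I_D2 V_DS1) = I_D2 − I_D1, so λ = (4.49 − 4.28) / (4.28 × 3.15 − 4.49 × 1.33) = 0.21 / 7.51 = 0.028 V⁻¹.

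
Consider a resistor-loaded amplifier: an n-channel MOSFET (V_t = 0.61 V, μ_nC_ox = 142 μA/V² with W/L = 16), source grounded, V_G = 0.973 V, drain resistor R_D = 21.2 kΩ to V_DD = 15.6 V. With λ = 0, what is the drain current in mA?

I_D = 0.150 mA

V_GS = V_G = 0.973 V, so V_ov = 0.973 − 0.61 = 0.363 V.
k_n = μ_nC_ox · (W/L) = 2.272 mA/V².
Assume saturation: I_D = ½ k_n V_ov² = 0.5 × 2.272 × 0.363² = 0.15 mA, giving V_DS = V_DD − I_D R_D = 15.6 − 0.15 × 21.2 = 12.4 V.
V_DS = 12.4 V ≥ V_ov = 0.363 V, confirming saturation.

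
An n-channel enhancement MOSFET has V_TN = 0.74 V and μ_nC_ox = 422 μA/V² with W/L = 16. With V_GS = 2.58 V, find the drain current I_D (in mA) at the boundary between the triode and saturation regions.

At the boundary V_DS = V_ov = V_GS − V_TN = 2.58 − 0.74 = 1.84 V.
k_n = μ_nC_ox · (W/L) = 6.752 mA/V².
I_D = ½ k_n V_ov² = 0.5 × 6.752 × 1.84² = 11.4 mA.

I_D = 11.4 mA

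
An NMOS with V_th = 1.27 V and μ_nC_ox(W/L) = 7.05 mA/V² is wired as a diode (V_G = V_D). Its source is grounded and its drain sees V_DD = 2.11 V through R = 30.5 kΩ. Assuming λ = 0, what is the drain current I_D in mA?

With gate tied to drain, V_GS = V_DS ≥ V_GS − V_th, so the device is in saturation.
KCL at the drain: ½ k_n (V_GS − V_th)² = (V_DD − V_GS)/R.
Let x = V_GS − 1.27. Then 108 x² + x − 0.84 = 0, giving x = 0.0839 V (positive root), so V_GS = 1.35 V.
I_D = (V_DD − V_GS)/R = (2.11 − 1.35) / 30.5 = 0.0248 mA.

I_D = 0.0248 mA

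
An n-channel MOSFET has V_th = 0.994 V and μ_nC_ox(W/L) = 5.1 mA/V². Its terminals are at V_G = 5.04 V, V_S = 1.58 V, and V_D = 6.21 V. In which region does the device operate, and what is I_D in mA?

Saturation; I_D = 15.5 mA

V_GS = V_G − V_S = 5.04 − 1.58 = 3.46 V; V_DS = V_D − V_S = 6.21 − 1.58 = 4.63 V.
V_ov = V_GS − V_th = 3.46 − 0.994 = 2.47 V.
Since V_DS = 4.63 V ≥ V_ov = 2.47 V, the device is in saturation.
I_D = ½ k_n V_ov² = 0.5 × 5.1 × 2.47² = 15.5 mA.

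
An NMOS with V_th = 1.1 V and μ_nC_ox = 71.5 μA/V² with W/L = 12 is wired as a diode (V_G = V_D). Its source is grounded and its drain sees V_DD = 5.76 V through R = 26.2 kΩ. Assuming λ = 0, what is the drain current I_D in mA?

I_D = 0.155 mA

With gate tied to drain, V_GS = V_DS ≥ V_GS − V_th, so the device is in saturation.
k_n = μ_nC_ox · (W/L) = 0.858 mA/V².
KCL at the drain: ½ k_n (V_GS − V_th)² = (V_DD − V_GS)/R.
Let x = V_GS − 1.1. Then 11.2 x² + x − 4.66 = 0, giving x = 0.601 V (positive root), so V_GS = 1.7 V.
I_D = (V_DD − V_GS)/R = (5.76 − 1.7) / 26.2 = 0.155 mA.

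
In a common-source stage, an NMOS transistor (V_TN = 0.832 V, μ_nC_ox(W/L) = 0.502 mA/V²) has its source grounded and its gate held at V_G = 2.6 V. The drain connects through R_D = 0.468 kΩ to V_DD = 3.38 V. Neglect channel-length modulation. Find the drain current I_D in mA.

I_D = 0.785 mA

V_GS = V_G = 2.6 V, so V_ov = 2.6 − 0.832 = 1.77 V.
Assume saturation: I_D = ½ k_n V_ov² = 0.5 × 0.502 × 1.77² = 0.785 mA, giving V_DS = V_DD − I_D R_D = 3.38 − 0.785 × 0.468 = 3.01 V.
V_DS = 3.01 V ≥ V_ov = 1.77 V, confirming saturation.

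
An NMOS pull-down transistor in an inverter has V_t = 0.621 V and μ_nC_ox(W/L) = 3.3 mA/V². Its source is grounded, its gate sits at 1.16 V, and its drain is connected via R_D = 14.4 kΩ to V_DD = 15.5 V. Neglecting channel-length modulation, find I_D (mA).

I_D = 0.479 mA

V_GS = V_G = 1.16 V, so V_ov = 1.16 − 0.621 = 0.539 V.
Assume saturation: I_D = ½ k_n V_ov² = 0.5 × 3.3 × 0.539² = 0.479 mA, giving V_DS = V_DD − I_D R_D = 15.5 − 0.479 × 14.4 = 8.6 V.
V_DS = 8.6 V ≥ V_ov = 0.539 V, confirming saturation.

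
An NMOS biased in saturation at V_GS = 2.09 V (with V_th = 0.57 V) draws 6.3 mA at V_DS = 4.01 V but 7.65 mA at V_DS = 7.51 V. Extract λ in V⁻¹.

λ = 0.0811 V⁻¹

With V_GS fixed, I_D ∝ (1 + λ V_DS) in saturation, so I_D2/I_D1 = (1 + λ V_DS2)/(1 + λ V_DS1).
7.65/6.3 = 1.214 = (1 + 7.51 λ)/(1 + 4.01 λ).
Solving: λ (I_D1 V_DS2 − I_D2 V_DS1) = I_D2 − I_D1, so λ = (7.65 − 6.3) / (6.3 × 7.51 − 7.65 × 4.01) = 1.35 / 16.6 = 0.0811 V⁻¹.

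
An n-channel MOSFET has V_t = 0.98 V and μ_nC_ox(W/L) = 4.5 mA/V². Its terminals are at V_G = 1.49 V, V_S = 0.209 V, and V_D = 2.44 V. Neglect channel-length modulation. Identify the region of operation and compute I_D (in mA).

Saturation; I_D = 0.204 mA

V_GS = V_G − V_S = 1.49 − 0.209 = 1.28 V; V_DS = V_D − V_S = 2.44 − 0.209 = 2.23 V.
V_ov = V_GS − V_t = 1.28 − 0.98 = 0.301 V.
Since V_DS = 2.23 V ≥ V_ov = 0.301 V, the device is in saturation.
I_D = ½ k_n V_ov² = 0.5 × 4.5 × 0.301² = 0.204 mA.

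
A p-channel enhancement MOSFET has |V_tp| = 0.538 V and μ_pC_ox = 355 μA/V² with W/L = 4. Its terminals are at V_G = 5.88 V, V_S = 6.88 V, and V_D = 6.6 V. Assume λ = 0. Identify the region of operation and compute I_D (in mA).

V_SG = V_S − V_G = 6.88 − 5.88 = 1 V; V_SD = V_S − V_D = 6.88 − 6.6 = 0.28 V.
k_p = μ_pC_ox · (W/L) = 1.42 mA/V².
V_ov = V_SG − |V_tp| = 1 − 0.538 = 0.462 V.
Since V_SD = 0.28 V < V_ov = 0.462 V, the device is in the triode region.
I_D = k_p [V_ov · V_SD − ½ V_SD²] = 1.42 × [0.462 × 0.28 − 0.5 × 0.28²] = 0.128 mA.

Triode; I_D = 0.128 mA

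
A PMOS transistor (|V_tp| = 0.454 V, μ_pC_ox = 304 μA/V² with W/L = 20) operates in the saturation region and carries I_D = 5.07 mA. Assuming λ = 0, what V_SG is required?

k_p = μ_pC_ox · (W/L) = 6.08 mA/V².
In saturation I_D = ½ k_p (V_SG − |V_tp|)², so V_SG − |V_tp| = √(2 I_D / k_p) = √(2 × 5.07 / 6.08) = 1.29 V.
V_SG = 0.454 + 1.29 = 1.75 V.

V_SG = 1.75 V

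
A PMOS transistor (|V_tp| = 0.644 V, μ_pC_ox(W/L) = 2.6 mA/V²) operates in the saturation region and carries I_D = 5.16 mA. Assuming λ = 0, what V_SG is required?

In saturation I_D = ½ k_p (V_SG − |V_tp|)², so V_SG − |V_tp| = √(2 I_D / k_p) = √(2 × 5.16 / 2.6) = 1.99 V.
V_SG = 0.644 + 1.99 = 2.64 V.

V_SG = 2.64 V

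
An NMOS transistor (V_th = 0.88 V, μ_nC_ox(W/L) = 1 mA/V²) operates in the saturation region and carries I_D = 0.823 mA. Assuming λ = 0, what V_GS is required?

V_GS = 2.16 V

In saturation I_D = ½ k_n (V_GS − V_th)², so V_GS − V_th = √(2 I_D / k_n) = √(2 × 0.823 / 1) = 1.28 V.
V_GS = 0.88 + 1.28 = 2.16 V.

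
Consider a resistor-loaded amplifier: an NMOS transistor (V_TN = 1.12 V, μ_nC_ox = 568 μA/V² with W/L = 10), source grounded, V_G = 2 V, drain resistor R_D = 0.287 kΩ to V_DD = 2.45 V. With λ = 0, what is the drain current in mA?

V_GS = V_G = 2 V, so V_ov = 2 − 1.12 = 0.88 V.
k_n = μ_nC_ox · (W/L) = 5.68 mA/V².
Assume saturation: I_D = ½ k_n V_ov² = 0.5 × 5.68 × 0.88² = 2.2 mA, giving V_DS = V_DD − I_D R_D = 2.45 − 2.2 × 0.287 = 1.82 V.
V_DS = 1.82 V ≥ V_ov = 0.88 V, confirming saturation.

I_D = 2.20 mA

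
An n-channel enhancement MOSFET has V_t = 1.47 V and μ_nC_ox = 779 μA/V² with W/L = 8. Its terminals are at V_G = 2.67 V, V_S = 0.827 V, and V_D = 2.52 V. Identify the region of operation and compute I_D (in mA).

Saturation; I_D = 0.434 mA

V_GS = V_G − V_S = 2.67 − 0.827 = 1.84 V; V_DS = V_D − V_S = 2.52 − 0.827 = 1.69 V.
k_n = μ_nC_ox · (W/L) = 6.232 mA/V².
V_ov = V_GS − V_t = 1.84 − 1.47 = 0.373 V.
Since V_DS = 1.69 V ≥ V_ov = 0.373 V, the device is in saturation.
I_D = ½ k_n V_ov² = 0.5 × 6.232 × 0.373² = 0.434 mA.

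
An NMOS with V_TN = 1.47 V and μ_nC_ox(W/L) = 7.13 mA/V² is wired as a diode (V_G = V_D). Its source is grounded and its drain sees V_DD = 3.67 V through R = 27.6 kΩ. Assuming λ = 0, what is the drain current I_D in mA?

With gate tied to drain, V_GS = V_DS ≥ V_GS − V_TN, so the device is in saturation.
KCL at the drain: ½ k_n (V_GS − V_TN)² = (V_DD − V_GS)/R.
Let x = V_GS − 1.47. Then 98.4 x² + x − 2.2 = 0, giving x = 0.145 V (positive root), so V_GS = 1.61 V.
I_D = (V_DD − V_GS)/R = (3.67 − 1.61) / 27.6 = 0.0745 mA.

I_D = 0.0745 mA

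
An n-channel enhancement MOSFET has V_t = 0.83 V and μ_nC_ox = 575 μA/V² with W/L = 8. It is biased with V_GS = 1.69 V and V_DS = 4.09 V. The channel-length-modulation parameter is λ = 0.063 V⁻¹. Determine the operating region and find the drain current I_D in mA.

Saturation; I_D = 2.14 mA

k_n = μ_nC_ox · (W/L) = 4.6 mA/V².
V_ov = V_GS − V_t = 1.69 − 0.83 = 0.86 V.
Since V_DS = 4.09 V ≥ V_ov = 0.86 V, the device is in saturation.
I_D = ½ k_n V_ov² (1 + λ V_DS) = 0.5 × 4.6 × 0.86² × (1 + 0.063 × 4.09) = 2.14 mA.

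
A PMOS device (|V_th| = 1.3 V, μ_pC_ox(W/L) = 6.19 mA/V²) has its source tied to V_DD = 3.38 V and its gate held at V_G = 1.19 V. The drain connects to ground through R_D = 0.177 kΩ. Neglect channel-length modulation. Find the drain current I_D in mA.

I_D = 2.45 mA

V_SG = V_DD − V_G = 3.38 − 1.19 = 2.19 V, so V_ov = 2.19 − 1.3 = 0.89 V.
Assume saturation: I_D = ½ k_p V_ov² = 0.5 × 6.19 × 0.89² = 2.45 mA, giving V_SD = V_DD − I_D R_D = 3.38 − 2.45 × 0.177 = 2.95 V.
V_SD = 2.95 V ≥ V_ov = 0.89 V, confirming saturation.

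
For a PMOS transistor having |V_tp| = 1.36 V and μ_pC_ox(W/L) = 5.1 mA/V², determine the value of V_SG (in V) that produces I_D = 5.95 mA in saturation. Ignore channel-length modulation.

In saturation I_D = ½ k_p (V_SG − |V_tp|)², so V_SG − |V_tp| = √(2 I_D / k_p) = √(2 × 5.95 / 5.1) = 1.53 V.
V_SG = 1.36 + 1.53 = 2.89 V.

V_SG = 2.89 V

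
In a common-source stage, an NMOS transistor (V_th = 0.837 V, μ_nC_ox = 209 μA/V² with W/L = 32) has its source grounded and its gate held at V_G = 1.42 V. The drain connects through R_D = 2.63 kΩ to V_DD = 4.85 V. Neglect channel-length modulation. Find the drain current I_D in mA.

I_D = 1.14 mA

V_GS = V_G = 1.42 V, so V_ov = 1.42 − 0.837 = 0.583 V.
k_n = μ_nC_ox · (W/L) = 6.688 mA/V².
Assume saturation: I_D = ½ k_n V_ov² = 0.5 × 6.688 × 0.583² = 1.14 mA, giving V_DS = V_DD − I_D R_D = 4.85 − 1.14 × 2.63 = 1.86 V.
V_DS = 1.86 V ≥ V_ov = 0.583 V, confirming saturation.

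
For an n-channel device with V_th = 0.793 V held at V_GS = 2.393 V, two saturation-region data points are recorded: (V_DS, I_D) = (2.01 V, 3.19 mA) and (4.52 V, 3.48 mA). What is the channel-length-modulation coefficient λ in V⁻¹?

With V_GS fixed, I_D ∝ (1 + λ V_DS) in saturation, so I_D2/I_D1 = (1 + λ V_DS2)/(1 + λ V_DS1).
3.48/3.19 = 1.091 = (1 + 4.52 λ)/(1 + 2.01 λ).
Solving: λ (I_D1 V_DS2 − I_D2 V_DS1) = I_D2 − I_D1, so λ = (3.48 − 3.19) / (3.19 × 4.52 − 3.48 × 2.01) = 0.29 / 7.42 = 0.0391 V⁻¹.

λ = 0.0391 V⁻¹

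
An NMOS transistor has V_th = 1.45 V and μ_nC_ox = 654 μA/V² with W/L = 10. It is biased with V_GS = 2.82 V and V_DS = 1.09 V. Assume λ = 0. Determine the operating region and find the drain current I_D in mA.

Triode; I_D = 5.88 mA

k_n = μ_nC_ox · (W/L) = 6.54 mA/V².
V_ov = V_GS − V_th = 2.82 − 1.45 = 1.37 V.
Since V_DS = 1.09 V < V_ov = 1.37 V, the device is in the triode region.
I_D = k_n [V_ov · V_DS − ½ V_DS²] = 6.54 × [1.37 × 1.09 − 0.5 × 1.09²] = 5.88 mA.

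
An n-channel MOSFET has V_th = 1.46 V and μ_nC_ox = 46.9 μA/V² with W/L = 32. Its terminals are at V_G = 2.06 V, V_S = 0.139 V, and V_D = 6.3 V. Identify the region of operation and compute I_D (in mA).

V_GS = V_G − V_S = 2.06 − 0.139 = 1.92 V; V_DS = V_D − V_S = 6.3 − 0.139 = 6.16 V.
k_n = μ_nC_ox · (W/L) = 1.501 mA/V².
V_ov = V_GS − V_th = 1.92 − 1.46 = 0.461 V.
Since V_DS = 6.16 V ≥ V_ov = 0.461 V, the device is in saturation.
I_D = ½ k_n V_ov² = 0.5 × 1.501 × 0.461² = 0.159 mA.

Saturation; I_D = 0.159 mA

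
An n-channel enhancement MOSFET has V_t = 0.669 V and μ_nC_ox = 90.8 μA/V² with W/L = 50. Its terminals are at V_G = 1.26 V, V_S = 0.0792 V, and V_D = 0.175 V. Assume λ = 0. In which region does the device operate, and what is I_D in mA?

V_GS = V_G − V_S = 1.26 − 0.0792 = 1.18 V; V_DS = V_D − V_S = 0.175 − 0.0792 = 0.0958 V.
k_n = μ_nC_ox · (W/L) = 4.54 mA/V².
V_ov = V_GS − V_t = 1.18 − 0.669 = 0.512 V.
Since V_DS = 0.0958 V < V_ov = 0.512 V, the device is in the triode region.
I_D = k_n [V_ov · V_DS − ½ V_DS²] = 4.54 × [0.512 × 0.0958 − 0.5 × 0.0958²] = 0.202 mA.

Triode; I_D = 0.202 mA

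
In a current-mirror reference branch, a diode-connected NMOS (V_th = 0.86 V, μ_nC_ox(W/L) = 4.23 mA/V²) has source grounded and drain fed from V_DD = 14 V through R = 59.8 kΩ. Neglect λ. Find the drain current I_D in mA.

With gate tied to drain, V_GS = V_DS ≥ V_GS − V_th, so the device is in saturation.
KCL at the drain: ½ k_n (V_GS − V_th)² = (V_DD − V_GS)/R.
Let x = V_GS − 0.86. Then 126 x² + x − 13.14 = 0, giving x = 0.318 V (positive root), so V_GS = 1.18 V.
I_D = (V_DD − V_GS)/R = (14 − 1.18) / 59.8 = 0.214 mA.

I_D = 0.214 mA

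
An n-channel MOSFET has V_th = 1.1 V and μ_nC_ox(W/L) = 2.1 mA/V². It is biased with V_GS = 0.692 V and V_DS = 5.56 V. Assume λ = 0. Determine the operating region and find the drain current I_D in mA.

V_GS = 0.692 V < V_th = 1.1 V, so the transistor is in cutoff.

Cutoff; I_D = 0 mA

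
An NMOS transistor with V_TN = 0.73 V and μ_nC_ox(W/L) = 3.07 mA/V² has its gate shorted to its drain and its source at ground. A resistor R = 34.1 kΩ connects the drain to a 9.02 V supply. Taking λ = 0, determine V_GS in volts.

With gate tied to drain, V_GS = V_DS ≥ V_GS − V_TN, so the device is in saturation.
KCL at the drain: ½ k_n (V_GS − V_TN)² = (V_DD − V_GS)/R.
Let x = V_GS − 0.73. Then 52.3 x² + x − 8.29 = 0, giving x = 0.389 V (positive root), so V_GS = 1.12 V.
I_D = (V_DD − V_GS)/R = (9.02 − 1.12) / 34.1 = 0.232 mA.

V_GS = 1.12 V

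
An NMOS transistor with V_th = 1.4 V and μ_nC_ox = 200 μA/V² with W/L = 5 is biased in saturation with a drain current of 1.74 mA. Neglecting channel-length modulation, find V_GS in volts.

V_GS = 3.27 V

k_n = μ_nC_ox · (W/L) = 1 mA/V².
In saturation I_D = ½ k_n (V_GS − V_th)², so V_GS − V_th = √(2 I_D / k_n) = √(2 × 1.74 / 1) = 1.87 V.
V_GS = 1.4 + 1.87 = 3.27 V.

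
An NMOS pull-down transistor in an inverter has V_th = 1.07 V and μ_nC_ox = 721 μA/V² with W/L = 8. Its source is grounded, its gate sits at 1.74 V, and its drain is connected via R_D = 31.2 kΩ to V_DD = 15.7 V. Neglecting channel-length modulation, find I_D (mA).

I_D = 0.499 mA

V_GS = V_G = 1.74 V, so V_ov = 1.74 − 1.07 = 0.67 V.
k_n = μ_nC_ox · (W/L) = 5.768 mA/V².
Assume saturation: I_D = ½ k_n V_ov² = 0.5 × 5.768 × 0.67² = 1.29 mA, giving V_DS = V_DD − I_D R_D = 15.7 − 1.29 × 31.2 = -24.7 V.
But -24.7 V < V_ov = 0.67 V, so the device is actually in triode.
In triode I_D = k_n[V_ov V_DS − ½ V_DS²] and I_D = (V_DD − V_DS)/R_D. Equating: 90 V_DS² − 121.6 V_DS + 15.7 = 0, giving V_DS = 0.145 V (the root below V_ov).
I_D = (15.7 − 0.145) / 31.2 = 0.499 mA.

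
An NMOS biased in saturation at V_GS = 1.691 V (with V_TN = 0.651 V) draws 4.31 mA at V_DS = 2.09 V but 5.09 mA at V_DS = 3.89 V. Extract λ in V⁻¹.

With V_GS fixed, I_D ∝ (1 + λ V_DS) in saturation, so I_D2/I_D1 = (1 + λ V_DS2)/(1 + λ V_DS1).
5.09/4.31 = 1.181 = (1 + 3.89 λ)/(1 + 2.09 λ).
Solving: λ (I_D1 V_DS2 − I_D2 V_DS1) = I_D2 − I_D1, so λ = (5.09 − 4.31) / (4.31 × 3.89 − 5.09 × 2.09) = 0.78 / 6.13 = 0.127 V⁻¹.

λ = 0.127 V⁻¹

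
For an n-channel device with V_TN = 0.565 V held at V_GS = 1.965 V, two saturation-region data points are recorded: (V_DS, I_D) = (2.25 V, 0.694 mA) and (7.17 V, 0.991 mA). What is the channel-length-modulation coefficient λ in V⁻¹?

λ = 0.108 V⁻¹

With V_GS fixed, I_D ∝ (1 + λ V_DS) in saturation, so I_D2/I_D1 = (1 + λ V_DS2)/(1 + λ V_DS1).
0.991/0.694 = 1.428 = (1 + 7.17 λ)/(1 + 2.25 λ).
Solving: λ (I_D1 V_DS2 − I_D2 V_DS1) = I_D2 − I_D1, so λ = (0.991 − 0.694) / (0.694 × 7.17 − 0.991 × 2.25) = 0.297 / 2.75 = 0.108 V⁻¹.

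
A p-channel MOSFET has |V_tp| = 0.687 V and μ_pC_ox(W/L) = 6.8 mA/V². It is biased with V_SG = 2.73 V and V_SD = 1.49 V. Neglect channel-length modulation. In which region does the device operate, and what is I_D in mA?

Triode; I_D = 13.2 mA

V_ov = V_SG − |V_tp| = 2.73 − 0.687 = 2.04 V.
Since V_SD = 1.49 V < V_ov = 2.04 V, the device is in the triode region.
I_D = k_p [V_ov · V_SD − ½ V_SD²] = 6.8 × [2.04 × 1.49 − 0.5 × 1.49²] = 13.2 mA.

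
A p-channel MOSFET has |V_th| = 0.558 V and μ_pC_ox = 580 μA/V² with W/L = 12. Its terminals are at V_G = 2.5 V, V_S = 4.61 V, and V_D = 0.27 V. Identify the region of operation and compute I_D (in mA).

Saturation; I_D = 8.38 mA

V_SG = V_S − V_G = 4.61 − 2.5 = 2.11 V; V_SD = V_S − V_D = 4.61 − 0.27 = 4.34 V.
k_p = μ_pC_ox · (W/L) = 6.96 mA/V².
V_ov = V_SG − |V_th| = 2.11 − 0.558 = 1.55 V.
Since V_SD = 4.34 V ≥ V_ov = 1.55 V, the device is in saturation.
I_D = ½ k_p V_ov² = 0.5 × 6.96 × 1.55² = 8.38 mA.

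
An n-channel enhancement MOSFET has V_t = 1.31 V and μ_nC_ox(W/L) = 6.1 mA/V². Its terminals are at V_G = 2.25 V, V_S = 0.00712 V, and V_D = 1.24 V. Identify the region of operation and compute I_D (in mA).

Saturation; I_D = 2.65 mA

V_GS = V_G − V_S = 2.25 − 0.00712 = 2.24 V; V_DS = V_D − V_S = 1.24 − 0.00712 = 1.23 V.
V_ov = V_GS − V_t = 2.24 − 1.31 = 0.933 V.
Since V_DS = 1.23 V ≥ V_ov = 0.933 V, the device is in saturation.
I_D = ½ k_n V_ov² = 0.5 × 6.1 × 0.933² = 2.65 mA.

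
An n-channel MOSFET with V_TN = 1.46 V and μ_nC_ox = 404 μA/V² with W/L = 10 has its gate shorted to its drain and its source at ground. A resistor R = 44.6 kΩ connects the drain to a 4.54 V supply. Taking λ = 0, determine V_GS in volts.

With gate tied to drain, V_GS = V_DS ≥ V_GS − V_TN, so the device is in saturation.
k_n = μ_nC_ox · (W/L) = 4.04 mA/V².
KCL at the drain: ½ k_n (V_GS − V_TN)² = (V_DD − V_GS)/R.
Let x = V_GS − 1.46. Then 90.1 x² + x − 3.08 = 0, giving x = 0.179 V (positive root), so V_GS = 1.64 V.
I_D = (V_DD − V_GS)/R = (4.54 − 1.64) / 44.6 = 0.065 mA.

V_GS = 1.64 V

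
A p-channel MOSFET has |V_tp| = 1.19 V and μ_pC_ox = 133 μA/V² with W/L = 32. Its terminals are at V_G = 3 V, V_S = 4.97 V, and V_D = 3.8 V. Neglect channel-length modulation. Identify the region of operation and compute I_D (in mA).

V_SG = V_S − V_G = 4.97 − 3 = 1.97 V; V_SD = V_S − V_D = 4.97 − 3.8 = 1.17 V.
k_p = μ_pC_ox · (W/L) = 4.256 mA/V².
V_ov = V_SG − |V_tp| = 1.97 − 1.19 = 0.78 V.
Since V_SD = 1.17 V ≥ V_ov = 0.78 V, the device is in saturation.
I_D = ½ k_p V_ov² = 0.5 × 4.256 × 0.78² = 1.29 mA.

Saturation; I_D = 1.29 mA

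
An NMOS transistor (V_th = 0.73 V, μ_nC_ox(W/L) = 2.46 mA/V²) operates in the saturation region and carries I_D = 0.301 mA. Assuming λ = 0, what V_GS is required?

In saturation I_D = ½ k_n (V_GS − V_th)², so V_GS − V_th = √(2 I_D / k_n) = √(2 × 0.301 / 2.46) = 0.495 V.
V_GS = 0.73 + 0.495 = 1.22 V.

V_GS = 1.22 V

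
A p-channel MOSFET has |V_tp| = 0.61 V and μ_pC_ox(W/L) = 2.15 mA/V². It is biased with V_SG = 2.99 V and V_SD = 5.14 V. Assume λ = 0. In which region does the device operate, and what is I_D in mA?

V_ov = V_SG − |V_tp| = 2.99 − 0.61 = 2.38 V.
Since V_SD = 5.14 V ≥ V_ov = 2.38 V, the device is in saturation.
I_D = ½ k_p V_ov² = 0.5 × 2.15 × 2.38² = 6.09 mA.

Saturation; I_D = 6.09 mA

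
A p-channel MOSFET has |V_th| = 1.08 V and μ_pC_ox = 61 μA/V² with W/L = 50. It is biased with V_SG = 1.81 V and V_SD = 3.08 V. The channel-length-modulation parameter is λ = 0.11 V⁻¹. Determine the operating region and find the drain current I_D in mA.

Saturation; I_D = 1.09 mA

k_p = μ_pC_ox · (W/L) = 3.05 mA/V².
V_ov = V_SG − |V_th| = 1.81 − 1.08 = 0.73 V.
Since V_SD = 3.08 V ≥ V_ov = 0.73 V, the device is in saturation.
I_D = ½ k_p V_ov² (1 + λ V_SD) = 0.5 × 3.05 × 0.73² × (1 + 0.11 × 3.08) = 1.09 mA.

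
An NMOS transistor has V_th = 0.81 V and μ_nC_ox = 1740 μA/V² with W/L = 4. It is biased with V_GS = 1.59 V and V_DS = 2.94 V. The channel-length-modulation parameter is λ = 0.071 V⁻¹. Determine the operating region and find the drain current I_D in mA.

k_n = μ_nC_ox · (W/L) = 6.96 mA/V².
V_ov = V_GS − V_th = 1.59 − 0.81 = 0.78 V.
Since V_DS = 2.94 V ≥ V_ov = 0.78 V, the device is in saturation.
I_D = ½ k_n V_ov² (1 + λ V_DS) = 0.5 × 6.96 × 0.78² × (1 + 0.071 × 2.94) = 2.56 mA.

Saturation; I_D = 2.56 mA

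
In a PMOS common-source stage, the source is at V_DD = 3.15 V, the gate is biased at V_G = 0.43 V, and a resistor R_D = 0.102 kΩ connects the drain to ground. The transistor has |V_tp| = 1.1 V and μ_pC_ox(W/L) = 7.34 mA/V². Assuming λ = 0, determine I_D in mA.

V_SG = V_DD − V_G = 3.15 − 0.43 = 2.72 V, so V_ov = 2.72 − 1.1 = 1.62 V.
Assume saturation: I_D = ½ k_p V_ov² = 0.5 × 7.34 × 1.62² = 9.63 mA, giving V_SD = V_DD − I_D R_D = 3.15 − 9.63 × 0.102 = 2.17 V.
V_SD = 2.17 V ≥ V_ov = 1.62 V, confirming saturation.

I_D = 9.63 mA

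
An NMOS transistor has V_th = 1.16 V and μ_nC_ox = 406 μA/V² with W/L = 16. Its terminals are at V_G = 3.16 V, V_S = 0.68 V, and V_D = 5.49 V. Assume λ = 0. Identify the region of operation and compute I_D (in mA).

Saturation; I_D = 5.66 mA

V_GS = V_G − V_S = 3.16 − 0.68 = 2.48 V; V_DS = V_D − V_S = 5.49 − 0.68 = 4.81 V.
k_n = μ_nC_ox · (W/L) = 6.496 mA/V².
V_ov = V_GS − V_th = 2.48 − 1.16 = 1.32 V.
Since V_DS = 4.81 V ≥ V_ov = 1.32 V, the device is in saturation.
I_D = ½ k_n V_ov² = 0.5 × 6.496 × 1.32² = 5.66 mA.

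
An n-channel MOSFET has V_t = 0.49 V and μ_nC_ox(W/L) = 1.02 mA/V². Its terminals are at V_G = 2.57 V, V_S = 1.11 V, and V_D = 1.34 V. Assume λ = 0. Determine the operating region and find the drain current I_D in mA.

Triode; I_D = 0.201 mA

V_GS = V_G − V_S = 2.57 − 1.11 = 1.46 V; V_DS = V_D − V_S = 1.34 − 1.11 = 0.23 V.
V_ov = V_GS − V_t = 1.46 − 0.49 = 0.97 V.
Since V_DS = 0.23 V < V_ov = 0.97 V, the device is in the triode region.
I_D = k_n [V_ov · V_DS − ½ V_DS²] = 1.02 × [0.97 × 0.23 − 0.5 × 0.23²] = 0.201 mA.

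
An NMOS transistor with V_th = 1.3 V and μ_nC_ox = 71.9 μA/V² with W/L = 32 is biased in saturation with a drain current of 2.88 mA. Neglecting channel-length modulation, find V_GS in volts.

V_GS = 2.88 V

k_n = μ_nC_ox · (W/L) = 2.301 mA/V².
In saturation I_D = ½ k_n (V_GS − V_th)², so V_GS − V_th = √(2 I_D / k_n) = √(2 × 2.88 / 2.301) = 1.58 V.
V_GS = 1.3 + 1.58 = 2.88 V.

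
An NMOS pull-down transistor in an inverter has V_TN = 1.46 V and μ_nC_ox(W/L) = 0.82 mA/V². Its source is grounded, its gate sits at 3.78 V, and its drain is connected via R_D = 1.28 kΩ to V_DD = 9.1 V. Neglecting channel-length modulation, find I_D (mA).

V_GS = V_G = 3.78 V, so V_ov = 3.78 − 1.46 = 2.32 V.
Assume saturation: I_D = ½ k_n V_ov² = 0.5 × 0.82 × 2.32² = 2.21 mA, giving V_DS = V_DD − I_D R_D = 9.1 − 2.21 × 1.28 = 6.28 V.
V_DS = 6.28 V ≥ V_ov = 2.32 V, confirming saturation.

I_D = 2.21 mA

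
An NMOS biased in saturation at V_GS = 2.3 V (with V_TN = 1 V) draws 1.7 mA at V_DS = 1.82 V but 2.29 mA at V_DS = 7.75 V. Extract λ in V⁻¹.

With V_GS fixed, I_D ∝ (1 + λ V_DS) in saturation, so I_D2/I_D1 = (1 + λ V_DS2)/(1 + λ V_DS1).
2.29/1.7 = 1.347 = (1 + 7.75 λ)/(1 + 1.82 λ).
Solving: λ (I_D1 V_DS2 − I_D2 V_DS1) = I_D2 − I_D1, so λ = (2.29 − 1.7) / (1.7 × 7.75 − 2.29 × 1.82) = 0.59 / 9.01 = 0.0655 V⁻¹.

λ = 0.0655 V⁻¹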